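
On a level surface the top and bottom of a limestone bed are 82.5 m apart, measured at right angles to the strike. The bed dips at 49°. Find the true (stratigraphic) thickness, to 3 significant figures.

62.3 m

True thickness t = w · sin(dip) = 82.5 × sin 49°
t = 82.5 × 0.7547 = 62.264 m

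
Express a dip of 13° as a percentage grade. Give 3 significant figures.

23.1%

grade % = 100 × tan 13° = 100 × 0.2309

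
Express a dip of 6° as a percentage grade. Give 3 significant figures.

grade % = 100 × tan 6° = 100 × 0.1051

10.5%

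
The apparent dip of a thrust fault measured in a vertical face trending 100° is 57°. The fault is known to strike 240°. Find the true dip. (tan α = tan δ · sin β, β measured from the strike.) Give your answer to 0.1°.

β = acute angle between strike 240° and section 100° = 40°.
tan(true dip) = tan 57° / sin 40° = 2.3956
true dip = arctan 2.3956 = 67.34°

67.3°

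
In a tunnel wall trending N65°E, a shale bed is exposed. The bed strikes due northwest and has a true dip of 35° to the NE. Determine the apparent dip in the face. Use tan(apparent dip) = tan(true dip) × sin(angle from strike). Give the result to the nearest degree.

The strike is due northwest and the section trends N65°E; the acute angle between them is β = 70°.
tan(apparent dip) = tan 35° · sin 70° = 0.6580
α = arctan(0.6580) = 33.34°

33°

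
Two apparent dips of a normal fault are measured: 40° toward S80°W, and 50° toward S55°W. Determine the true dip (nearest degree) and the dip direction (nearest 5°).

true dip 53°, dip direction 210°

Each apparent-dip line lies in the plane. As unit vectors (x east, y north, z up), v₁ plunges 40°→S80°W and v₂ plunges 50°→S55°W.
n = v₁ × v₂ = (-0.135, -0.239, 0.208) (taken with n_z > 0).
True dip = arccos(n_z / |n|) = arccos(0.6035) = 52.9°.
The horizontal component of n points toward azimuth atan2(n_x, n_y) = 209°, the dip direction.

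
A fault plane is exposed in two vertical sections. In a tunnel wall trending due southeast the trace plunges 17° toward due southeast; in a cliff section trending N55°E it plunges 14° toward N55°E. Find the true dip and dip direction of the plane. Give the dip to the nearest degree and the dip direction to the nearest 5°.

The two traces are lines in the plane: v₁ = (sin 135°·cos 17°, cos 135°·cos 17°, −sin 17°), v₂ = (sin 55°·cos 14°, cos 55°·cos 14°, −sin 14°).
The plane normal is n = v₁ × v₂ ∝ (0.326, -0.069, 0.914).
True dip = arccos(n_z / |n|) = arccos(0.9394) = 20.0°.
The horizontal component of n points toward azimuth atan2(n_x, n_y) = 102°, the dip direction.

true dip 20°, dip direction 100°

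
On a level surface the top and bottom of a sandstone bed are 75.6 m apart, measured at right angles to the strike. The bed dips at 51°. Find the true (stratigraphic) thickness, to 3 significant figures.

True thickness t = w · sin(dip) = 75.6 × sin 51°
t = 75.6 × 0.7771 = 58.752 m

58.8 m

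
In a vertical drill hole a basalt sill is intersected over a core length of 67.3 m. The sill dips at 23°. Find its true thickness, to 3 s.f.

True thickness t = h · cos(dip) = 67.3 × cos 23°
t = 67.3 × 0.9205 = 61.950 m

61.9 m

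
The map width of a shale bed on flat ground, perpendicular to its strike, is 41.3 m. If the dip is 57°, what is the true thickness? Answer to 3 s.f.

34.6 m

True thickness t = w · sin(dip) = 41.3 × sin 57°
t = 41.3 × 0.8387 = 34.637 m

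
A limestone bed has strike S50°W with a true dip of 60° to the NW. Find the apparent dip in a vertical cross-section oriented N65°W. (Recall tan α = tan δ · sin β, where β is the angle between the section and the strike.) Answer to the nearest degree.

58°

Angle between strike (S50°W) and section (N65°W): β = 65°.
tan α = tan 60° × sin 65° = 1.7321 × 0.9063 = 1.5698
α = arctan(1.5698) = 57.50°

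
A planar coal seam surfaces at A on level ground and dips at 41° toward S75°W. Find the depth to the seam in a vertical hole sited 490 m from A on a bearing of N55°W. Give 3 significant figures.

274 m

The hole lies 50° from the dip direction, so the down-dip offset is 490 × cos 50° = 314.97 m.
Depth = down-dip offset × tan(dip) = 314.97 × tan 41° = 314.97 × 0.8693
Depth = 273.80 m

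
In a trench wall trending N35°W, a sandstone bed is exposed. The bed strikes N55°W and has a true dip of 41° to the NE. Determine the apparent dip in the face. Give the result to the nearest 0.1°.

Angle between strike (N55°W) and section (N35°W): β = 20°.
tan(apparent dip) = tan 41° · sin 20° = 0.2973
apparent dip = arctan 0.2973 = 16.56°

16.6°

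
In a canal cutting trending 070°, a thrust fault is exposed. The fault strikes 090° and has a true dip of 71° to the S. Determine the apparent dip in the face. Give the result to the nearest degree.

45°

Angle between strike (090°) and section (070°): β = 20°.
tan α = tan 71° × sin 20° = 2.9042 × 0.3420 = 0.9933
apparent dip = arctan 0.9933 = 44.81°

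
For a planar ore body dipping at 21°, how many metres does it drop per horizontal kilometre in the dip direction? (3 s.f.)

384 m

drop per km = 1000 × tan 21° = 1000 × 0.3839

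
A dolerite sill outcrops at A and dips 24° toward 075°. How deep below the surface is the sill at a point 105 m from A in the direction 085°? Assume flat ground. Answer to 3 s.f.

46.0 m

The hole lies 10° from the dip direction, so the down-dip offset is 105 × cos 10° = 103.40 m.
Depth = down-dip offset × tan(dip) = 103.40 × tan 24° = 103.40 × 0.4452
Depth = 46.04 m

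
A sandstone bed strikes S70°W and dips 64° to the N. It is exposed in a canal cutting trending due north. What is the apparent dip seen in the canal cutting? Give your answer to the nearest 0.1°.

The section lies 70° from the strike.
tan(apparent dip) = tan 64° · sin 70° = 1.9267
α = arctan(1.9267) = 62.57°

62.6°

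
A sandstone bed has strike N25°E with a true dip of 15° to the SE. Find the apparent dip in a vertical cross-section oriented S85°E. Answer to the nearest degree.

14°

The strike is N25°E and the section trends S85°E; the acute angle between them is β = 70°.
tan α = tan 15° × sin 70° = 0.2679 × 0.9397 = 0.2518
apparent dip = arctan 0.2518 = 14.13°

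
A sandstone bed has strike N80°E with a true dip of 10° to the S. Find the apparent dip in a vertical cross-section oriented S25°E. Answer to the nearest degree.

10°

Angle between strike (N80°E) and section (S25°E): β = 75°.
tan α = tan 10° × sin 75° = 0.1763 × 0.9659 = 0.1703
apparent dip = arctan 0.1703 = 9.67°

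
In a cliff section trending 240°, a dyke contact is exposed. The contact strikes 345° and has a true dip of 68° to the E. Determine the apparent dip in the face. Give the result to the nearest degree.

The strike is 345° and the section trends 240°; the acute angle between them is β = 75°.
tan(apparent dip) = tan 68° · sin 75° = 2.3908
apparent dip = arctan 2.3908 = 67.30°

67°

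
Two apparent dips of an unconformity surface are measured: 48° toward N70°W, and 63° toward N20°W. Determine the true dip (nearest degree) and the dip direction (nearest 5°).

The two traces are lines in the plane: v₁ = (sin 290°·cos 48°, cos 290°·cos 48°, −sin 48°), v₂ = (sin 340°·cos 63°, cos 340°·cos 63°, −sin 63°).
n = v₁ × v₂ = (-0.113, 0.445, 0.233) (taken with n_z > 0).
True dip = arccos(n_z / |n|) = arccos(0.4522) = 63.1°.
Dip direction = azimuth of (n_x, n_y) = atan2(-0.113, 0.445) = 346°.

true dip 63°, dip direction 345°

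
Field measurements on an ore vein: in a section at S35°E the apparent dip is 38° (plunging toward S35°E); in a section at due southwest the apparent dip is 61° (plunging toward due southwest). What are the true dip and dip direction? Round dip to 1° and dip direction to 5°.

Represent each trace as a vector plunging at its apparent dip toward its trend (east-north-up frame): v₁ = (0.452, -0.646, -0.616), v₂ = (-0.343, -0.343, -0.875).
The plane normal is n = v₁ × v₂ ∝ (-0.354, -0.606, 0.376).
Dip δ = arctan(|n_h|/n_z) = arctan(0.702/0.376) = 61.8°.
Dip direction = atan2(-0.354, -0.606) = 210° (azimuth of n's horizontal projection).

true dip 62°, dip direction 210°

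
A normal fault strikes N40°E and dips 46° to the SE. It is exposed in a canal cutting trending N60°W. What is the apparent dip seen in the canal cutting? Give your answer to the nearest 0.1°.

45.6°

The section lies 80° from the strike.
tan(apparent dip) = tan 46° · sin 80° = 1.0198
apparent dip = arctan 1.0198 = 45.56°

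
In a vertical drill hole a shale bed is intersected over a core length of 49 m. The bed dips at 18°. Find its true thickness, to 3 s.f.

46.6 m

True thickness t = h · cos(dip) = 49 × cos 18°
t = 49 × 0.9511 = 46.602 m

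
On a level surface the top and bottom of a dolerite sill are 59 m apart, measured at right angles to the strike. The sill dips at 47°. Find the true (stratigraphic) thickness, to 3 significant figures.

43.1 m

True thickness t = w · sin(dip) = 59 × sin 47°
t = 59 × 0.7314 = 43.150 m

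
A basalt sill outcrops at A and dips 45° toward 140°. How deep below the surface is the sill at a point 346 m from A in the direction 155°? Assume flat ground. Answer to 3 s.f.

The hole lies 15° from the dip direction, so the down-dip offset is 346 × cos 15° = 334.21 m.
Depth = down-dip offset × tan(dip) = 334.21 × tan 45° = 334.21 × 1.0000
Depth = 334.21 m

334 m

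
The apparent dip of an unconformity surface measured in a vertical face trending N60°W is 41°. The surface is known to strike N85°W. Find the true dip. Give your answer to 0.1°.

64.1°

β = acute angle between strike N85°W and section N60°W = 25°.
tan δ = tan α / sin β = tan 41° / sin 25° = 0.8693 / 0.4226 = 2.0569
true dip = arctan 2.0569 = 64.07°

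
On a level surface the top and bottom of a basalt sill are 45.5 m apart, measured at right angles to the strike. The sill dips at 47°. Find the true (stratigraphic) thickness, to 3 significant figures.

True thickness t = w · sin(dip) = 45.5 × sin 47°
t = 45.5 × 0.7314 = 33.277 m

33.3 m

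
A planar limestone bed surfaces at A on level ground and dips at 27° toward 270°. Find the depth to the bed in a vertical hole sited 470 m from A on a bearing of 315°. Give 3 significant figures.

169 m

The hole lies 45° from the dip direction, so the down-dip offset is 470 × cos 45° = 332.34 m.
Depth = down-dip offset × tan(dip) = 332.34 × tan 27° = 332.34 × 0.5095
Depth = 169.34 m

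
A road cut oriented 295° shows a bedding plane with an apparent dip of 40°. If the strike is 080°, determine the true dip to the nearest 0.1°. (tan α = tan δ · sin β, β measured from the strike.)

55.6°

β = acute angle between strike 080° and section 295° = 35°.
tan(true dip) = tan 40° / sin 35° = 1.4629
true dip = arctan 1.4629 = 55.64°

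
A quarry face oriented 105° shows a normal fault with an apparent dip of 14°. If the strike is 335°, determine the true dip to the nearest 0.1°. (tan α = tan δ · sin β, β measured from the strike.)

β = acute angle between strike 335° and section 105° = 50°.
tan δ = tan α / sin β = tan 14° / sin 50° = 0.2493 / 0.7660 = 0.3255
true dip = arctan 0.3255 = 18.03°

18.0°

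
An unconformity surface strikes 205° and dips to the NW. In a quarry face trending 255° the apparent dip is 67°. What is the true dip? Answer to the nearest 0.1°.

β = acute angle between strike 205° and section 255° = 50°.
tan(true dip) = tan 67° / sin 50° = 3.0753
true dip = arctan 3.0753 = 71.99°

72.0°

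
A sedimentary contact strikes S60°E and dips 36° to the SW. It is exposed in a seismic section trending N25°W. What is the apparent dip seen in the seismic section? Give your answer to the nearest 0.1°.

22.6°

Angle between strike (S60°E) and section (N25°W): β = 35°.
tan α = tan 36° × sin 35° = 0.7265 × 0.5736 = 0.4167
α = arctan(0.4167) = 22.62°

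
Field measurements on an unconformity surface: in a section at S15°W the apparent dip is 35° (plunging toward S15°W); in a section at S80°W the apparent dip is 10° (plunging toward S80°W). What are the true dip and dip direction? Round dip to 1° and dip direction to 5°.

true dip 35°, dip direction 185°

Each apparent-dip line lies in the plane. As unit vectors (x east, y north, z up), v₁ plunges 35°→S15°W and v₂ plunges 10°→S80°W.
The plane normal is n = v₁ × v₂ ∝ (-0.039, -0.519, 0.731).
tan δ = √(n_x²+n_y²)/n_z = 0.521/0.731, so δ = 35.5°.
Dip direction = azimuth of (n_x, n_y) = atan2(-0.039, -0.519) = 184°.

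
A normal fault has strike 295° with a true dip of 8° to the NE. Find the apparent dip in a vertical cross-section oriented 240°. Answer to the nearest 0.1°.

The strike is 295° and the section trends 240°; the acute angle between them is β = 55°.
tan(apparent dip) = tan 8° · sin 55° = 0.1151
α = arctan(0.1151) = 6.57°

6.6°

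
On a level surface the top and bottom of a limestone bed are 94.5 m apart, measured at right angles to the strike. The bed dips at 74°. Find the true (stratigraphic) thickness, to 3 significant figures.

True thickness t = w · sin(dip) = 94.5 × sin 74°
t = 94.5 × 0.9613 = 90.839 m

90.8 m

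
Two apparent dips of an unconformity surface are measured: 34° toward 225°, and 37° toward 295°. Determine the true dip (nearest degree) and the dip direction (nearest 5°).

The two traces are lines in the plane: v₁ = (sin 225°·cos 34°, cos 225°·cos 34°, −sin 34°), v₂ = (sin 295°·cos 37°, cos 295°·cos 37°, −sin 37°).
The plane normal is n = v₁ × v₂ ∝ (-0.542, -0.052, 0.622).
tan δ = √(n_x²+n_y²)/n_z = 0.544/0.622, so δ = 41.2°.
Dip direction = azimuth of (n_x, n_y) = atan2(-0.542, -0.052) = 265°.

true dip 41°, dip direction 265°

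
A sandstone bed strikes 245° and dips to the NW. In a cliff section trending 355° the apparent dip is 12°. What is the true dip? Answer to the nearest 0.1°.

The section is 70° from the strike.
tan δ = tan α / sin β = tan 12° / sin 70° = 0.2126 / 0.9397 = 0.2262
δ = arctan(0.2262) = 12.75°

12.7°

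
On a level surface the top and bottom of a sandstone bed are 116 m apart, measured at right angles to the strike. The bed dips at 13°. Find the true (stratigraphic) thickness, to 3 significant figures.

True thickness t = w · sin(dip) = 116 × sin 13°
t = 116 × 0.2250 = 26.094 m

26.1 m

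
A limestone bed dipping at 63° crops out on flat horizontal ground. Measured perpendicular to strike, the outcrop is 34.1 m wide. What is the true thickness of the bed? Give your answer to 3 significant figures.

30.4 m

True thickness t = w · sin(dip) = 34.1 × sin 63°
t = 34.1 × 0.8910 = 30.383 m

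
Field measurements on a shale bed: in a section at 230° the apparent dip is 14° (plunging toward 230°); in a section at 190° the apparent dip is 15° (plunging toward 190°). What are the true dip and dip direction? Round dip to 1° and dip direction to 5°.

true dip 15°, dip direction 205°

Represent each trace as a vector plunging at its apparent dip toward its trend (east-north-up frame): v₁ = (-0.743, -0.624, -0.242), v₂ = (-0.168, -0.951, -0.259).
Cross product v₁ × v₂ gives the pole to the plane: n ∝ (-0.069, -0.152, 0.602).
tan δ = √(n_x²+n_y²)/n_z = 0.167/0.602, so δ = 15.5°.
The horizontal component of n points toward azimuth atan2(n_x, n_y) = 204°, the dip direction.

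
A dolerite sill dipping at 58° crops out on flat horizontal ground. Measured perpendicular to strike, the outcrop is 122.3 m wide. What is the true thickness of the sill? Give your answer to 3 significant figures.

True thickness t = w · sin(dip) = 122.3 × sin 58°
t = 122.3 × 0.8480 = 103.716 m

104 m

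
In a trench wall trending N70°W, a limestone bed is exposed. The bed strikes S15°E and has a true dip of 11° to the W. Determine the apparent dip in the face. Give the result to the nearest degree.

9°

The section lies 55° from the strike.
tan(apparent dip) = tan 11° · sin 55° = 0.1592
α = arctan(0.1592) = 9.05°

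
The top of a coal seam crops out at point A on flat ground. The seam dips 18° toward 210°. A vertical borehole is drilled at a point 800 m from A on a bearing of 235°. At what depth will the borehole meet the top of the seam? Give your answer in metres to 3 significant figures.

The hole lies 25° from the dip direction, so the down-dip offset is 800 × cos 25° = 725.05 m.
Depth = down-dip offset × tan(dip) = 725.05 × tan 18° = 725.05 × 0.3249
Depth = 235.58 m

236 m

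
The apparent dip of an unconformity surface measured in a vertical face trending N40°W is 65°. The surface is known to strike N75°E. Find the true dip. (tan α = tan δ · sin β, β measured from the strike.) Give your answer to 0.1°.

β = acute angle between strike N75°E and section N40°W = 65°.
tan(true dip) = tan 65° / sin 65° = 2.3662
δ = arctan(2.3662) = 67.09°

67.1°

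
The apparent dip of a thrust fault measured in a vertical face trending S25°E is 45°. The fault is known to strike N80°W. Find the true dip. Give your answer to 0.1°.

β = acute angle between strike N80°W and section S25°E = 55°.
tan(true dip) = tan 45° / sin 55° = 1.2208
true dip = arctan 1.2208 = 50.68°

50.7°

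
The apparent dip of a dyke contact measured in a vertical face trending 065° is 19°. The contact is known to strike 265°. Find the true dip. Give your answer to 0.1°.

The section is 20° from the strike.
tan δ = tan α / sin β = tan 19° / sin 20° = 0.3443 / 0.3420 = 1.0067
δ = arctan(1.0067) = 45.19°

45.2°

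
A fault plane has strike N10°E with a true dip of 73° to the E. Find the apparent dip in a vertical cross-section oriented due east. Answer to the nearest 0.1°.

72.8°

Angle between strike (N10°E) and section (due east): β = 80°.
tan α = tan 73° × sin 80° = 3.2709 × 0.9848 = 3.2212
α = arctan(3.2212) = 72.75°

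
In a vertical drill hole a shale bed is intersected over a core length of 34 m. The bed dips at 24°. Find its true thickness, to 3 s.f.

True thickness t = h · cos(dip) = 34 × cos 24°
t = 34 × 0.9135 = 31.061 m

31.1 m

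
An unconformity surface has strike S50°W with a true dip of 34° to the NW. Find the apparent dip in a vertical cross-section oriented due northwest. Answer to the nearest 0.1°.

33.9°

The strike is S50°W and the section trends due northwest; the acute angle between them is β = 85°.
tan α = tan 34° × sin 85° = 0.6745 × 0.9962 = 0.6719
α = arctan(0.6719) = 33.90°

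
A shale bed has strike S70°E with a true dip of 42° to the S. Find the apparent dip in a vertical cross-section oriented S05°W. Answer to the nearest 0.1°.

41.0°

Angle between strike (S70°E) and section (S05°W): β = 75°.
tan(apparent dip) = tan 42° · sin 75° = 0.8697
α = arctan(0.8697) = 41.01°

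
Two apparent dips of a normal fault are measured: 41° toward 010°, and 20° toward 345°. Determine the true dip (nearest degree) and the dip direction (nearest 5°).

Represent each trace as a vector plunging at its apparent dip toward its trend (east-north-up frame): v₁ = (0.131, 0.743, -0.656), v₂ = (-0.243, 0.908, -0.342).
Cross product v₁ × v₂ gives the pole to the plane: n ∝ (0.341, 0.204, 0.300).
Dip δ = arctan(|n_h|/n_z) = arctan(0.398/0.300) = 53.0°.
Dip direction = azimuth of (n_x, n_y) = atan2(0.341, 0.204) = 59°.

true dip 53°, dip direction 060°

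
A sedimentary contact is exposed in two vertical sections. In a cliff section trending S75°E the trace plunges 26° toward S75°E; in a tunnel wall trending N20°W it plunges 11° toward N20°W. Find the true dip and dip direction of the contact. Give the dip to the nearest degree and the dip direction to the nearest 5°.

true dip 37°, dip direction 055°

Represent each trace as a vector plunging at its apparent dip toward its trend (east-north-up frame): v₁ = (0.868, -0.233, -0.438), v₂ = (-0.336, 0.922, -0.191).
Cross product v₁ × v₂ gives the pole to the plane: n ∝ (0.449, 0.313, 0.723).
Dip δ = arctan(|n_h|/n_z) = arctan(0.547/0.723) = 37.1°.
The horizontal component of n points toward azimuth atan2(n_x, n_y) = 55°, the dip direction.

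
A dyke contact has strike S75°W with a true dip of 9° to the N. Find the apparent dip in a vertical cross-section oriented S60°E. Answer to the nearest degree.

The strike is S75°W and the section trends S60°E; the acute angle between them is β = 45°.
tan(apparent dip) = tan 9° · sin 45° = 0.1120
α = arctan(0.1120) = 6.39°

6°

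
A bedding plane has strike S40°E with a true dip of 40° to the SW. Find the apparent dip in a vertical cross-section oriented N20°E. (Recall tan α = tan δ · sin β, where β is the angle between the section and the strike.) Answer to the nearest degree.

The strike is S40°E and the section trends N20°E; the acute angle between them is β = 60°.
tan(apparent dip) = tan 40° · sin 60° = 0.7267
α = arctan(0.7267) = 36.01°

36°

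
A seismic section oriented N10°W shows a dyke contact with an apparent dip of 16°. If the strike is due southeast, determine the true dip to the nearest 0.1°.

26.6°

The section is 35° from the strike.
tan δ = tan α / sin β = tan 16° / sin 35° = 0.2867 / 0.5736 = 0.4999
δ = arctan(0.4999) = 26.56°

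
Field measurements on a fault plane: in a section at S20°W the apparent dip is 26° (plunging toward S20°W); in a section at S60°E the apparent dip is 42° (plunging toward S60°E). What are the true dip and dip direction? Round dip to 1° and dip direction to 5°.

Represent each trace as a vector plunging at its apparent dip toward its trend (east-north-up frame): v₁ = (-0.307, -0.845, -0.438), v₂ = (0.644, -0.372, -0.669).
Cross product v₁ × v₂ gives the pole to the plane: n ∝ (0.402, -0.488, 0.658).
True dip = arccos(n_z / |n|) = arccos(0.7209) = 43.9°.
Dip direction = azimuth of (n_x, n_y) = atan2(0.402, -0.488) = 140°.

true dip 44°, dip direction 140°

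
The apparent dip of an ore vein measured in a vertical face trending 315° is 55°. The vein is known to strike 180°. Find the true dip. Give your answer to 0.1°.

The section is 45° from the strike.
tan δ = tan α / sin β = tan 55° / sin 45° = 1.4281 / 0.7071 = 2.0197
true dip = arctan 2.0197 = 63.66°

63.7°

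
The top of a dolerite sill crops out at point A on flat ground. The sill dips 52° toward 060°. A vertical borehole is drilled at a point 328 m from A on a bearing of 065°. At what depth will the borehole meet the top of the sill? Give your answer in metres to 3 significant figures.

418 m

The hole lies 5° from the dip direction, so the down-dip offset is 328 × cos 5° = 326.75 m.
Depth = down-dip offset × tan(dip) = 326.75 × tan 52° = 326.75 × 1.2799
Depth = 418.22 m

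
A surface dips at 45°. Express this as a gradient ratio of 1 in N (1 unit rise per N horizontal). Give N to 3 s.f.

1 : N means tan θ = 1/N, so N = 1/tan 45° = 1/1.0000

1 in 1.00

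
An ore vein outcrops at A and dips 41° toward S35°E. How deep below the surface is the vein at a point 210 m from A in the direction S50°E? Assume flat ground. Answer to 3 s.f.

The hole lies 15° from the dip direction, so the down-dip offset is 210 × cos 15° = 202.84 m.
Depth = down-dip offset × tan(dip) = 202.84 × tan 41° = 202.84 × 0.8693
Depth = 176.33 m

176 m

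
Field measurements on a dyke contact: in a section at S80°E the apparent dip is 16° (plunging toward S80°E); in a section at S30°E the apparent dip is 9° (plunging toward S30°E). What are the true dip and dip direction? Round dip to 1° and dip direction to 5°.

The two traces are lines in the plane: v₁ = (sin 100°·cos 16°, cos 100°·cos 16°, −sin 16°), v₂ = (sin 150°·cos 9°, cos 150°·cos 9°, −sin 9°).
n = v₁ × v₂ = (0.210, -0.012, 0.727) (taken with n_z > 0).
tan δ = √(n_x²+n_y²)/n_z = 0.210/0.727, so δ = 16.1°.
Dip direction = atan2(0.210, -0.012) = 93° (azimuth of n's horizontal projection).

true dip 16°, dip direction 095°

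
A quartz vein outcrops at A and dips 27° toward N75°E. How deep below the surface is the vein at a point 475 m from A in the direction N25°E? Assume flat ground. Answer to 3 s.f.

156 m

The hole lies 50° from the dip direction, so the down-dip offset is 475 × cos 50° = 305.32 m.
Depth = down-dip offset × tan(dip) = 305.32 × tan 27° = 305.32 × 0.5095
Depth = 155.57 m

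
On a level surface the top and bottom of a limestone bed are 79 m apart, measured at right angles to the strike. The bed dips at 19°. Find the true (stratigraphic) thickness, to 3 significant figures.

True thickness t = w · sin(dip) = 79 × sin 19°
t = 79 × 0.3256 = 25.720 m

25.7 m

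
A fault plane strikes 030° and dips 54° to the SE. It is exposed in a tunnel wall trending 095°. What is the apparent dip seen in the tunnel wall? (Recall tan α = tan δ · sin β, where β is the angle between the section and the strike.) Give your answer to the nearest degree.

The section lies 65° from the strike.
tan(apparent dip) = tan 54° · sin 65° = 1.2474
apparent dip = arctan 1.2474 = 51.28°

51°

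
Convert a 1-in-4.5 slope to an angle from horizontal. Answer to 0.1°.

12.5°

tan θ = 1/4.5 = 0.2222
θ = arctan(0.2222) = 12.53°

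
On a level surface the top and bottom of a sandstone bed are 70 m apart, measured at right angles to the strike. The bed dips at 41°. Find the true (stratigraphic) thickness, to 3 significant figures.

True thickness t = w · sin(dip) = 70 × sin 41°
t = 70 × 0.6561 = 45.924 m

45.9 m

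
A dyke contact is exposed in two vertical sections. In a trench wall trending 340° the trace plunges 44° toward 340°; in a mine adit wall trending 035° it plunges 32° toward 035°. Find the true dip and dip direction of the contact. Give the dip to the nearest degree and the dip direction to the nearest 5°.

true dip 44°, dip direction 345°

The two traces are lines in the plane: v₁ = (sin 340°·cos 44°, cos 340°·cos 44°, −sin 44°), v₂ = (sin 35°·cos 32°, cos 35°·cos 32°, −sin 32°).
n = v₁ × v₂ = (-0.124, 0.468, 0.500) (taken with n_z > 0).
True dip = arccos(n_z / |n|) = arccos(0.7179) = 44.1°.
Dip direction = atan2(-0.124, 0.468) = 345° (azimuth of n's horizontal projection).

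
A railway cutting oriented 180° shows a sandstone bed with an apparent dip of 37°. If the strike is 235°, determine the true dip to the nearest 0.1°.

β = acute angle between strike 235° and section 180° = 55°.
tan δ = tan α / sin β = tan 37° / sin 55° = 0.7536 / 0.8192 = 0.9199
true dip = arctan 0.9199 = 42.61°

42.6°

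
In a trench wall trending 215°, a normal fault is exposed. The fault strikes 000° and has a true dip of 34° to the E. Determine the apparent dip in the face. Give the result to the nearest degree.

21°

The section lies 35° from the strike.
tan(apparent dip) = tan 34° · sin 35° = 0.3869
α = arctan(0.3869) = 21.15°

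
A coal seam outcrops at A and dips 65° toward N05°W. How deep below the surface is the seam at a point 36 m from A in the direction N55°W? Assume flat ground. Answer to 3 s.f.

The hole lies 50° from the dip direction, so the down-dip offset is 36 × cos 50° = 23.14 m.
Depth = down-dip offset × tan(dip) = 23.14 × tan 65° = 23.14 × 2.1445
Depth = 49.62 m

49.6 m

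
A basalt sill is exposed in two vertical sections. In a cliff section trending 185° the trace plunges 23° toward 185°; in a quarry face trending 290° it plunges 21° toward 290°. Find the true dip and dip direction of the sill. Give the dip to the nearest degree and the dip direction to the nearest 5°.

true dip 34°, dip direction 235°

Represent each trace as a vector plunging at its apparent dip toward its trend (east-north-up frame): v₁ = (-0.080, -0.917, -0.391), v₂ = (-0.877, 0.319, -0.358).
Cross product v₁ × v₂ gives the pole to the plane: n ∝ (-0.453, -0.314, 0.830).
True dip = arccos(n_z / |n|) = arccos(0.8329) = 33.6°.
Dip direction = atan2(-0.453, -0.314) = 235° (azimuth of n's horizontal projection).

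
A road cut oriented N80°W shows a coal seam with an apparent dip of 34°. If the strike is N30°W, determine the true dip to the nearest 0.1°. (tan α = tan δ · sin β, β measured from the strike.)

The section is 50° from the strike.
tan δ = tan α / sin β = tan 34° / sin 50° = 0.6745 / 0.7660 = 0.8805
δ = arctan(0.8805) = 41.36°

41.4°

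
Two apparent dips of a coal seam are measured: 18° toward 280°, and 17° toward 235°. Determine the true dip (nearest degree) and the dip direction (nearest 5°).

The two traces are lines in the plane: v₁ = (sin 280°·cos 18°, cos 280°·cos 18°, −sin 18°), v₂ = (sin 235°·cos 17°, cos 235°·cos 17°, −sin 17°).
n = v₁ × v₂ = (-0.218, -0.032, 0.643) (taken with n_z > 0).
tan δ = √(n_x²+n_y²)/n_z = 0.220/0.643, so δ = 18.9°.
The horizontal component of n points toward azimuth atan2(n_x, n_y) = 262°, the dip direction.

true dip 19°, dip direction 260°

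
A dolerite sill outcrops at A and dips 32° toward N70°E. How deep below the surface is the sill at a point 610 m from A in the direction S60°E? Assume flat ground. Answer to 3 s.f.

The hole lies 50° from the dip direction, so the down-dip offset is 610 × cos 50° = 392.10 m.
Depth = down-dip offset × tan(dip) = 392.10 × tan 32° = 392.10 × 0.6249
Depth = 245.01 m

245 m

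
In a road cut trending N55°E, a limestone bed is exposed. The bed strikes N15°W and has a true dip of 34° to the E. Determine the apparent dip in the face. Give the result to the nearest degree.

The section lies 70° from the strike.
tan α = tan 34° × sin 70° = 0.6745 × 0.9397 = 0.6338
apparent dip = arctan 0.6338 = 32.37°

32°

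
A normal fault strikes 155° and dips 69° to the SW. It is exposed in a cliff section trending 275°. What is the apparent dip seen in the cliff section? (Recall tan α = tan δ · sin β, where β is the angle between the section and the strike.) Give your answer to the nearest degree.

Angle between strike (155°) and section (275°): β = 60°.
tan(apparent dip) = tan 69° · sin 60° = 2.2561
α = arctan(2.2561) = 66.09°

66°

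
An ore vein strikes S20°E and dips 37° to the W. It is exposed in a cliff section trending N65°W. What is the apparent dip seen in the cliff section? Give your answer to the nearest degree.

Angle between strike (S20°E) and section (N65°W): β = 45°.
tan(apparent dip) = tan 37° · sin 45° = 0.5328
apparent dip = arctan 0.5328 = 28.05°

28°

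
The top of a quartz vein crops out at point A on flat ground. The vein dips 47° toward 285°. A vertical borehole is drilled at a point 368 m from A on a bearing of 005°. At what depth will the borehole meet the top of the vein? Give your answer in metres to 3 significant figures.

68.5 m

The hole lies 80° from the dip direction, so the down-dip offset is 368 × cos 80° = 63.90 m.
Depth = down-dip offset × tan(dip) = 63.90 × tan 47° = 63.90 × 1.0724
Depth = 68.53 m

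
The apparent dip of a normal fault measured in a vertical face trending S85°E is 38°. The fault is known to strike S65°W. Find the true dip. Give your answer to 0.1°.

57.4°

β = acute angle between strike S65°W and section S85°E = 30°.
tan(true dip) = tan 38° / sin 30° = 1.5626
true dip = arctan 1.5626 = 57.38°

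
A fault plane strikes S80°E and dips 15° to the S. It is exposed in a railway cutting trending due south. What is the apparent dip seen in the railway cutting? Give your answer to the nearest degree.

15°

The section lies 80° from the strike.
tan α = tan 15° × sin 80° = 0.2679 × 0.9848 = 0.2639
apparent dip = arctan 0.2639 = 14.78°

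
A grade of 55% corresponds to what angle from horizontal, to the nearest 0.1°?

28.8°

tan θ = 55/100 = 0.5500
θ = arctan(0.5500) = 28.81°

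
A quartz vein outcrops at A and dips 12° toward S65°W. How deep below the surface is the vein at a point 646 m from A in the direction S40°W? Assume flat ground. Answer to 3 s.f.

124 m

The hole lies 25° from the dip direction, so the down-dip offset is 646 × cos 25° = 585.47 m.
Depth = down-dip offset × tan(dip) = 585.47 × tan 12° = 585.47 × 0.2126
Depth = 124.45 m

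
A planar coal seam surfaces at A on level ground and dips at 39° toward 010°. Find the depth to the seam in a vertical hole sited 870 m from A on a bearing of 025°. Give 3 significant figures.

The hole lies 15° from the dip direction, so the down-dip offset is 870 × cos 15° = 840.36 m.
Depth = down-dip offset × tan(dip) = 840.36 × tan 39° = 840.36 × 0.8098
Depth = 680.51 m

681 m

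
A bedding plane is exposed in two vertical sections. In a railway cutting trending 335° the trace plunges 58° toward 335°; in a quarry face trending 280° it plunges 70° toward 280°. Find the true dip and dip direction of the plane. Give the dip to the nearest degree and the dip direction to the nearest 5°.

true dip 70°, dip direction 280°

Each apparent-dip line lies in the plane. As unit vectors (x east, y north, z up), v₁ plunges 58°→335° and v₂ plunges 70°→280°.
n = v₁ × v₂ = (-0.401, 0.075, 0.148) (taken with n_z > 0).
Dip δ = arctan(|n_h|/n_z) = arctan(0.408/0.148) = 70.0°.
The horizontal component of n points toward azimuth atan2(n_x, n_y) = 281°, the dip direction.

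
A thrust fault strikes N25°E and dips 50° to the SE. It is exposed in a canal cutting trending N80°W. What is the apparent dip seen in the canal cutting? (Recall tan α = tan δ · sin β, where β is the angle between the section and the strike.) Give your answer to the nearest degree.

49°

The section lies 75° from the strike.
tan(apparent dip) = tan 50° · sin 75° = 1.1511
α = arctan(1.1511) = 49.02°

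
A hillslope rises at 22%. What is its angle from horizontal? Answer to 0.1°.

12.4°

tan θ = 22/100 = 0.2200
θ = arctan(0.2200) = 12.41°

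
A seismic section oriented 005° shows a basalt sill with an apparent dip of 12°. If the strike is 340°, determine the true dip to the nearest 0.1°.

26.7°

The section is 25° from the strike.
tan(true dip) = tan 12° / sin 25° = 0.5030
true dip = arctan 0.5030 = 26.70°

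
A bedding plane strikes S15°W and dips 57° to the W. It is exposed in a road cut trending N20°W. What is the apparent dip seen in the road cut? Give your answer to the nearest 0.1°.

41.5°

Angle between strike (S15°W) and section (N20°W): β = 35°.
tan(apparent dip) = tan 57° · sin 35° = 0.8832
α = arctan(0.8832) = 41.45°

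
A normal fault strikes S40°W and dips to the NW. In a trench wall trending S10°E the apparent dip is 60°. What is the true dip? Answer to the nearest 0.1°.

66.1°

The section is 50° from the strike.
tan δ = tan α / sin β = tan 60° / sin 50° = 1.7321 / 0.7660 = 2.2610
δ = arctan(2.2610) = 66.14°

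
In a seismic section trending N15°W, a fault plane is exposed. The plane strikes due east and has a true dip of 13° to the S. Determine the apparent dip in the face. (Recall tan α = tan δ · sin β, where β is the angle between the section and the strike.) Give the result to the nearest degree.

The strike is due east and the section trends N15°W; the acute angle between them is β = 75°.
tan α = tan 13° × sin 75° = 0.2309 × 0.9659 = 0.2230
α = arctan(0.2230) = 12.57°

13°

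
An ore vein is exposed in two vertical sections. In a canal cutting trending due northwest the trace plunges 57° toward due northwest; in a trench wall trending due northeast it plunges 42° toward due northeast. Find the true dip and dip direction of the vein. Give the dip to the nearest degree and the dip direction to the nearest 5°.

The two traces are lines in the plane: v₁ = (sin 315°·cos 57°, cos 315°·cos 57°, −sin 57°), v₂ = (sin 45°·cos 42°, cos 45°·cos 42°, −sin 42°).
n = v₁ × v₂ = (-0.183, 0.698, 0.405) (taken with n_z > 0).
True dip = arccos(n_z / |n|) = arccos(0.4890) = 60.7°.
Dip direction = azimuth of (n_x, n_y) = atan2(-0.183, 0.698) = 345°.

true dip 61°, dip direction 345°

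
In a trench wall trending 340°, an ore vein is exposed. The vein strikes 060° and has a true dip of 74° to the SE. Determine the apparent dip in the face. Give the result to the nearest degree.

The section lies 80° from the strike.
tan α = tan 74° × sin 80° = 3.4874 × 0.9848 = 3.4344
apparent dip = arctan 3.4344 = 73.77°

74°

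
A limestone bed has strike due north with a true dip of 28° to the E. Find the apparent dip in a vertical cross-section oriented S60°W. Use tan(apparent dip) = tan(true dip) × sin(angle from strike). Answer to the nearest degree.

The strike is due north and the section trends S60°W; the acute angle between them is β = 60°.
tan(apparent dip) = tan 28° · sin 60° = 0.4605
apparent dip = arctan 0.4605 = 24.72°

25°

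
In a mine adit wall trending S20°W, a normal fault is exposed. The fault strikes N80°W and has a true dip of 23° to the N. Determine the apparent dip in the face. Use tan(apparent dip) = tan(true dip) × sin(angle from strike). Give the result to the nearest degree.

23°

The strike is N80°W and the section trends S20°W; the acute angle between them is β = 80°.
tan(apparent dip) = tan 23° · sin 80° = 0.4180
apparent dip = arctan 0.4180 = 22.69°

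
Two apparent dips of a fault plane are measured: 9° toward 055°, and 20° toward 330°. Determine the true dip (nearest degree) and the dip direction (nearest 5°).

true dip 21°, dip direction 350°

The two traces are lines in the plane: v₁ = (sin 55°·cos 9°, cos 55°·cos 9°, −sin 9°), v₂ = (sin 330°·cos 20°, cos 330°·cos 20°, −sin 20°).
Cross product v₁ × v₂ gives the pole to the plane: n ∝ (-0.066, 0.350, 0.925).
Dip δ = arctan(|n_h|/n_z) = arctan(0.356/0.925) = 21.1°.
The horizontal component of n points toward azimuth atan2(n_x, n_y) = 349°, the dip direction.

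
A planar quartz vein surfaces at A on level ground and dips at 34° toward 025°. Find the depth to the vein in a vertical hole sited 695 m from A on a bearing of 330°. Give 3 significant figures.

The hole lies 55° from the dip direction, so the down-dip offset is 695 × cos 55° = 398.64 m.
Depth = down-dip offset × tan(dip) = 398.64 × tan 34° = 398.64 × 0.6745
Depth = 268.88 m

269 m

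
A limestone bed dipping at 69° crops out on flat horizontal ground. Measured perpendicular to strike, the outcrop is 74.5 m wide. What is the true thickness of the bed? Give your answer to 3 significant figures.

69.6 m

True thickness t = w · sin(dip) = 74.5 × sin 69°
t = 74.5 × 0.9336 = 69.552 m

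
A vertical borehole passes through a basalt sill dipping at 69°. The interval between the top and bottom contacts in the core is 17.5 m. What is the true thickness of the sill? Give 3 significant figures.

6.27 m

True thickness t = h · cos(dip) = 17.5 × cos 69°
t = 17.5 × 0.3584 = 6.271 m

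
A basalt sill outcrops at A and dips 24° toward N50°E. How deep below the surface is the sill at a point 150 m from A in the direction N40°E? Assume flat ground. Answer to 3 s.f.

The hole lies 10° from the dip direction, so the down-dip offset is 150 × cos 10° = 147.72 m.
Depth = down-dip offset × tan(dip) = 147.72 × tan 24° = 147.72 × 0.4452
Depth = 65.77 m

65.8 m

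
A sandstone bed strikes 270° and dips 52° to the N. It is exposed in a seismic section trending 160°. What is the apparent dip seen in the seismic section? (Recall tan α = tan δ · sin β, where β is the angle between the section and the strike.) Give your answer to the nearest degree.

50°

Angle between strike (270°) and section (160°): β = 70°.
tan α = tan 52° × sin 70° = 1.2799 × 0.9397 = 1.2028
apparent dip = arctan 1.2028 = 50.26°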